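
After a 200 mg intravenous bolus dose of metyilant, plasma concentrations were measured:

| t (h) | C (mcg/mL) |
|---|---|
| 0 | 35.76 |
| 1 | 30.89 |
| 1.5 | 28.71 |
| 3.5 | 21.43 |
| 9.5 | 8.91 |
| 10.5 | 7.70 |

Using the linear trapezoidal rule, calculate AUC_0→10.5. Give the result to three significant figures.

Trapezoidal AUC_0→10.5:
  [0→1]: (35.76+30.89)/2 × 1 = 33.325
  [1→1.5]: (30.89+28.71)/2 × 0.5 = 14.9
  [1.5→3.5]: (28.71+21.43)/2 × 2 = 50.14
  [3.5→9.5]: (21.43+8.91)/2 × 6 = 91.02
  [9.5→10.5]: (8.91+7.70)/2 × 1 = 8.305
  Sum = 197.69 mcg/mL·h

AUC = 198 mcg/mL·h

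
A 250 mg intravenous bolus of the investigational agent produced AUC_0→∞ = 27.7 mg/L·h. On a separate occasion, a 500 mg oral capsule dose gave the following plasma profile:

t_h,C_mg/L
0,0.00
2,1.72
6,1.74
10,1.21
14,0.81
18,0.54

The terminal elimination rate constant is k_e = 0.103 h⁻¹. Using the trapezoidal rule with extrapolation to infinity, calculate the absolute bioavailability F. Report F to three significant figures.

Trapezoidal AUC_0→18 (oral capsule):
  [0→2]: (0.00+1.72)/2 × 2 = 1.72
  [2→6]: (1.72+1.74)/2 × 4 = 6.92
  [6→10]: (1.74+1.21)/2 × 4 = 5.9
  [10→14]: (1.21+0.81)/2 × 4 = 4.04
  [14→18]: (0.81+0.54)/2 × 4 = 2.7
  Sum = 21.28 mg/L·h
Tail: C_last/k_e = 0.54/0.103 = 5.243
AUC_0→∞ (oral capsule) = 21.28 + 5.243 = 26.523 mg/L·h
F = (AUC_ev/D_ev)/(AUC_iv/D_iv) = (26.523/500)/(27.7/250) = 0.053046/0.1108 = 0.4788

F = 0.479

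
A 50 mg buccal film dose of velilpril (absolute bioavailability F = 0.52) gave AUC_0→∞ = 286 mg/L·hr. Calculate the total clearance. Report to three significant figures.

CL = F × Dose / AUC_0→∞
   = 0.52 × 50 / 286 = 0.0909091 L/hr

CL = 0.0909 L/hr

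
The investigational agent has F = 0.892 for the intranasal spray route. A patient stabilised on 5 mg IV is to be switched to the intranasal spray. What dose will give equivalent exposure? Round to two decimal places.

D_intranasal = 5.61 mg

For equal systemic exposure: F × D_ev = D_iv
D_ev = D_iv / F = 5 / 0.892 = 5.60538 mg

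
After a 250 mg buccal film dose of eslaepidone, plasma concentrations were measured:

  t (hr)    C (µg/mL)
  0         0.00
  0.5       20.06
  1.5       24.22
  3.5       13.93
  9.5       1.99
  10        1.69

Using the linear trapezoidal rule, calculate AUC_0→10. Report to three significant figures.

Trapezoidal AUC_0→10:
  [0→0.5]: (0.00+20.06)/2 × 0.5 = 5.015
  [0.5→1.5]: (20.06+24.22)/2 × 1 = 22.14
  [1.5→3.5]: (24.22+13.93)/2 × 2 = 38.15
  [3.5→9.5]: (13.93+1.99)/2 × 6 = 47.76
  [9.5→10]: (1.99+1.69)/2 × 0.5 = 0.92
  Sum = 113.985 µg/mL·hr

AUC = 114 µg/mL·hr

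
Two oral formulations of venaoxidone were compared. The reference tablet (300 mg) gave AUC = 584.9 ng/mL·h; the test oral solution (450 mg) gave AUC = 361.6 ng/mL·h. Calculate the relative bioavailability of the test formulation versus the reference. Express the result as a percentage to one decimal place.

F_rel = 41.2%

F_rel = (AUC_test/D_test) / (AUC_ref/D_ref)
      = (361.6/450) / (584.9/300)
      = 0.803556 / 1.94967 = 0.4121 = 41.21%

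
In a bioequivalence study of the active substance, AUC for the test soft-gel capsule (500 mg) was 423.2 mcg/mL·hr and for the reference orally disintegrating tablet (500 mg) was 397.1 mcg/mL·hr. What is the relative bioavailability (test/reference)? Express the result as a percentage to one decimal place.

F_rel = 106.6%

F_rel = (AUC_test/D_test) / (AUC_ref/D_ref)
      = (423.2/500) / (397.1/500)
      = 0.8464 / 0.7942 = 1.0657 = 106.57%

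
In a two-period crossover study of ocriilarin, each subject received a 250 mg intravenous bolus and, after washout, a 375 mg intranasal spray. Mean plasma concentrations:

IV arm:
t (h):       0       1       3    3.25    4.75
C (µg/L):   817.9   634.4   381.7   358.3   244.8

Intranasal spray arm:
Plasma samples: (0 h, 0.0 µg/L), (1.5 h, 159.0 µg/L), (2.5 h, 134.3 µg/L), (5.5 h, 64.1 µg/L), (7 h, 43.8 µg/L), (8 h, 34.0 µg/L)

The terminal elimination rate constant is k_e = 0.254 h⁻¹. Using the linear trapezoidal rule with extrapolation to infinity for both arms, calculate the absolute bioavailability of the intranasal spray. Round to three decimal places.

Trapezoidal AUC_0→4.75 (IV):
  [0→1]: (817.9+634.4)/2 × 1 = 726.15
  [1→3]: (634.4+381.7)/2 × 2 = 1016.1
  [3→3.25]: (381.7+358.3)/2 × 0.25 = 92.5
  [3.25→4.75]: (358.3+244.8)/2 × 1.5 = 452.325
  Sum = 2287.075 µg/L·h
IV tail: 244.8/0.254 = 963.780; AUC_iv,0→∞ = 2287.075 + 963.780 = 3250.855 µg/L·h
Trapezoidal AUC_0→8 (intranasal spray):
  [0→1.5]: (0.0+159.0)/2 × 1.5 = 119.25
  [1.5→2.5]: (159.0+134.3)/2 × 1 = 146.65
  [2.5→5.5]: (134.3+64.1)/2 × 3 = 297.6
  [5.5→7]: (64.1+43.8)/2 × 1.5 = 80.925
  [7→8]: (43.8+34.0)/2 × 1 = 38.9
  Sum = 683.325 µg/L·h
intranasal spray tail: 34.0/0.254 = 133.858; AUC_ev,0→∞ = 683.325 + 133.858 = 817.183 µg/L·h
F = (AUC_ev/D_ev)/(AUC_iv/D_iv) = (817.183/375)/(3250.855/250) = 2.17915/13.00342 = 0.1676

F = 0.168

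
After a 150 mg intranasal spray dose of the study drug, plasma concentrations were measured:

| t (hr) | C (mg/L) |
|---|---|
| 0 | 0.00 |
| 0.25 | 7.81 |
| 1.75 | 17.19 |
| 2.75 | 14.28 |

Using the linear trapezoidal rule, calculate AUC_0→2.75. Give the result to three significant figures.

AUC = 35.5 mg/L·hr

Trapezoidal AUC_0→2.75:
  [0→0.25]: (0.00+7.81)/2 × 0.25 = 0.97625
  [0.25→1.75]: (7.81+17.19)/2 × 1.5 = 18.75
  [1.75→2.75]: (17.19+14.28)/2 × 1 = 15.735
  Sum = 35.46125 mg/L·hr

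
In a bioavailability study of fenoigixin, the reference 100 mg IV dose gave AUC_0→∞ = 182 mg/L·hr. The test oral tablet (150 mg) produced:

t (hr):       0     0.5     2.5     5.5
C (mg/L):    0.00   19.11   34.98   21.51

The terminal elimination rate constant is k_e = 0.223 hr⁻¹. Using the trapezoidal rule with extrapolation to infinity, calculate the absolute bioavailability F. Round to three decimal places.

F = 0.879

Trapezoidal AUC_0→5.5 (oral tablet):
  [0→0.5]: (0.00+19.11)/2 × 0.5 = 4.7775
  [0.5→2.5]: (19.11+34.98)/2 × 2 = 54.09
  [2.5→5.5]: (34.98+21.51)/2 × 3 = 84.735
  Sum = 143.6025 mg/L·hr
Tail: C_last/k_e = 21.51/0.223 = 96.457
AUC_0→∞ (oral tablet) = 143.6025 + 96.457 = 240.0595 mg/L·hr
F = (AUC_ev/D_ev)/(AUC_iv/D_iv) = (240.0595/150)/(182/100) = 1.6004/1.82 = 0.8793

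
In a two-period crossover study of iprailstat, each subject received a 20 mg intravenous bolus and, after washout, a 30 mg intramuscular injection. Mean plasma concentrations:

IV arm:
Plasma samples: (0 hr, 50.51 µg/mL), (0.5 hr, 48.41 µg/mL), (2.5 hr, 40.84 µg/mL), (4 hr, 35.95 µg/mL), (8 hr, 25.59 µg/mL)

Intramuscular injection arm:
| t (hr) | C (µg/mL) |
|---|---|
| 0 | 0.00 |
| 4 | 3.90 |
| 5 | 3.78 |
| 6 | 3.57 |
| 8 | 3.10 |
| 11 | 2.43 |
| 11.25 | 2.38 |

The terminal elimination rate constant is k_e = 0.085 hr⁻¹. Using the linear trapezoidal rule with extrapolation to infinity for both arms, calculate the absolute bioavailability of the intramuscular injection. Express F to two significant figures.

F = 0.066

Trapezoidal AUC_0→8 (IV):
  [0→0.5]: (50.51+48.41)/2 × 0.5 = 24.73
  [0.5→2.5]: (48.41+40.84)/2 × 2 = 89.25
  [2.5→4]: (40.84+35.95)/2 × 1.5 = 57.5925
  [4→8]: (35.95+25.59)/2 × 4 = 123.08
  Sum = 294.6525 µg/mL·hr
IV tail: 25.59/0.085 = 301.059; AUC_iv,0→∞ = 294.6525 + 301.059 = 595.7115 µg/mL·hr
Trapezoidal AUC_0→11.25 (intramuscular injection):
  [0→4]: (0.00+3.90)/2 × 4 = 7.8
  [4→5]: (3.90+3.78)/2 × 1 = 3.84
  [5→6]: (3.78+3.57)/2 × 1 = 3.675
  [6→8]: (3.57+3.10)/2 × 2 = 6.67
  [8→11]: (3.10+2.43)/2 × 3 = 8.295
  [11→11.25]: (2.43+2.38)/2 × 0.25 = 0.60125
  Sum = 30.88125 µg/mL·hr
intramuscular injection tail: 2.38/0.085 = 28.000; AUC_ev,0→∞ = 30.88125 + 28.000 = 58.88125 µg/mL·hr
F = (AUC_ev/D_ev)/(AUC_iv/D_iv) = (58.88125/30)/(595.7115/20) = 1.96271/29.785575 = 0.0659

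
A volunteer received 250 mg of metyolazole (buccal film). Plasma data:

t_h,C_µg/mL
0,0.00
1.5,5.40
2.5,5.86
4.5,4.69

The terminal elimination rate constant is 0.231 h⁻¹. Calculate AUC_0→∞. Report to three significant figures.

AUC = 40.5 µg/mL·h

Trapezoidal AUC_0→4.5:
  [0→1.5]: (0.00+5.40)/2 × 1.5 = 4.05
  [1.5→2.5]: (5.40+5.86)/2 × 1 = 5.63
  [2.5→4.5]: (5.86+4.69)/2 × 2 = 10.55
  Sum = 20.23 µg/mL·h
Extrapolated tail: C_last / k_e = 4.69 / 0.231 = 20.303
AUC_0→∞ = 20.23 + 20.303 = 40.533 µg/mL·h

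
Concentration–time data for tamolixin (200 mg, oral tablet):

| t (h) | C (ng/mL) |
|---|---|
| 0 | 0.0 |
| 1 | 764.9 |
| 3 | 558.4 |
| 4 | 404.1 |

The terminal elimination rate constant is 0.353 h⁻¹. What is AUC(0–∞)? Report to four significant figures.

AUC = 3332 ng/mL·h

Trapezoidal AUC_0→4:
  [0→1]: (0.0+764.9)/2 × 1 = 382.45
  [1→3]: (764.9+558.4)/2 × 2 = 1323.3
  [3→4]: (558.4+404.1)/2 × 1 = 481.25
  Sum = 2187.0 ng/mL·h
Extrapolated tail: C_last / k_e = 404.1 / 0.353 = 1144.759
AUC_0→∞ = 2187.0 + 1144.759 = 3331.759 ng/mL·h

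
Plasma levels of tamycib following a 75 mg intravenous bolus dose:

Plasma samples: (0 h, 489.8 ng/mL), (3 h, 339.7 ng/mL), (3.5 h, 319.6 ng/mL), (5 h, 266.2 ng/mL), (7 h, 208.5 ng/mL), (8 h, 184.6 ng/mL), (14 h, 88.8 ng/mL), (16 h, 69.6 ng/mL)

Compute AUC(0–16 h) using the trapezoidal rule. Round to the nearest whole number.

Trapezoidal AUC_0→16:
  [0→3]: (489.8+339.7)/2 × 3 = 1244.25
  [3→3.5]: (339.7+319.6)/2 × 0.5 = 164.825
  [3.5→5]: (319.6+266.2)/2 × 1.5 = 439.35
  [5→7]: (266.2+208.5)/2 × 2 = 474.7
  [7→8]: (208.5+184.6)/2 × 1 = 196.55
  [8→14]: (184.6+88.8)/2 × 6 = 820.2
  [14→16]: (88.8+69.6)/2 × 2 = 158.4
  Sum = 3498.275 ng/mL·h

AUC = 3498 ng/mL·h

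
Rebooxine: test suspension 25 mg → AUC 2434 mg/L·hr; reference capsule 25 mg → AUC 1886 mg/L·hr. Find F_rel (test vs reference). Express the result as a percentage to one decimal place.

F_rel = 129.1%

F_rel = (AUC_test/D_test) / (AUC_ref/D_ref)
      = (2434/25) / (1886/25)
      = 97.36 / 75.44 = 1.2906 = 129.06%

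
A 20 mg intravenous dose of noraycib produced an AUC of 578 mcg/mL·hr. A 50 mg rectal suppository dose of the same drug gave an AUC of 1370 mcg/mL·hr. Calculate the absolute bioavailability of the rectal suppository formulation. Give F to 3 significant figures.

F = 0.948

F = (AUC_ev / D_ev) / (AUC_iv / D_iv)
  = (1370/50) / (578/20)
  = 27.4 / 28.9 = 0.9481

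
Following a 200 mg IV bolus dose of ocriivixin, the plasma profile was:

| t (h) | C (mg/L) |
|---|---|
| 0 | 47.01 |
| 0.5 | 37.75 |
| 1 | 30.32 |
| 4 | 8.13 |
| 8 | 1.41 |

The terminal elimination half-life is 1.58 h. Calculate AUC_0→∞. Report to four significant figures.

AUC = 118.2 mg/L·h

Trapezoidal AUC_0→8:
  [0→0.5]: (47.01+37.75)/2 × 0.5 = 21.19
  [0.5→1]: (37.75+30.32)/2 × 0.5 = 17.0175
  [1→4]: (30.32+8.13)/2 × 3 = 57.675
  [4→8]: (8.13+1.41)/2 × 4 = 19.08
  Sum = 114.9625 mg/L·h
k_e = ln2 / t½ = 0.693147 / 1.58 = 0.4387 h^-1
Extrapolated tail: C_last / k_e = 1.41 / 0.4387 = 3.214
AUC_0→∞ = 114.9625 + 3.214 = 118.1765 mg/L·h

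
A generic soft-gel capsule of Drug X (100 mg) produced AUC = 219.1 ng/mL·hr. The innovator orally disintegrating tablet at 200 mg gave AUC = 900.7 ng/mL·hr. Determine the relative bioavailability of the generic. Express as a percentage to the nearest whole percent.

F_rel = (AUC_test/D_test) / (AUC_ref/D_ref)
      = (219.1/100) / (900.7/200)
      = 2.191 / 4.5035 = 0.4865 = 48.65%

F_rel = 49%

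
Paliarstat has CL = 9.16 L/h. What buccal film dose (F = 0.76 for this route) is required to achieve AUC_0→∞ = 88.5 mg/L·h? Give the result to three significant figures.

Dose = CL × AUC_0→∞ / F
     = 9.16 × 88.5 / 0.76 = 1066.66 mg

Dose = 1070 mg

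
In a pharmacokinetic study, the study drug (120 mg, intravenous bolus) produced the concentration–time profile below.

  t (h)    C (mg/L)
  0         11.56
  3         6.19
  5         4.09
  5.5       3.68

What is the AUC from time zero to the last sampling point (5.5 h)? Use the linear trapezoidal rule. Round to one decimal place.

AUC = 38.8 mg/L·h

Trapezoidal AUC_0→5.5:
  [0→3]: (11.56+6.19)/2 × 3 = 26.625
  [3→5]: (6.19+4.09)/2 × 2 = 10.28
  [5→5.5]: (4.09+3.68)/2 × 0.5 = 1.9425
  Sum = 38.8475 mg/L·h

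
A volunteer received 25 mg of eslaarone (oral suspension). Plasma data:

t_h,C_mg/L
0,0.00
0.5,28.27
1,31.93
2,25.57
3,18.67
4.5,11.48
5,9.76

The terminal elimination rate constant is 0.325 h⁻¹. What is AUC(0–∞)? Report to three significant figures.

Trapezoidal AUC_0→5:
  [0→0.5]: (0.00+28.27)/2 × 0.5 = 7.0675
  [0.5→1]: (28.27+31.93)/2 × 0.5 = 15.05
  [1→2]: (31.93+25.57)/2 × 1 = 28.75
  [2→3]: (25.57+18.67)/2 × 1 = 22.12
  [3→4.5]: (18.67+11.48)/2 × 1.5 = 22.6125
  [4.5→5]: (11.48+9.76)/2 × 0.5 = 5.31
  Sum = 100.91 mg/L·h
Extrapolated tail: C_last / k_e = 9.76 / 0.325 = 30.031
AUC_0→∞ = 100.91 + 30.031 = 130.941 mg/L·h

AUC = 131 mg/L·h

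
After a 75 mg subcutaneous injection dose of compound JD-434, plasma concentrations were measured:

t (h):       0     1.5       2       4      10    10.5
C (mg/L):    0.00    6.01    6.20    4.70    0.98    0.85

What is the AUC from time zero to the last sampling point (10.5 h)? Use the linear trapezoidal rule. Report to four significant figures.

AUC = 35.96 mg/L·h

Trapezoidal AUC_0→10.5:
  [0→1.5]: (0.00+6.01)/2 × 1.5 = 4.5075
  [1.5→2]: (6.01+6.20)/2 × 0.5 = 3.0525
  [2→4]: (6.20+4.70)/2 × 2 = 10.9
  [4→10]: (4.70+0.98)/2 × 6 = 17.04
  [10→10.5]: (0.98+0.85)/2 × 0.5 = 0.4575
  Sum = 35.9575 mg/L·h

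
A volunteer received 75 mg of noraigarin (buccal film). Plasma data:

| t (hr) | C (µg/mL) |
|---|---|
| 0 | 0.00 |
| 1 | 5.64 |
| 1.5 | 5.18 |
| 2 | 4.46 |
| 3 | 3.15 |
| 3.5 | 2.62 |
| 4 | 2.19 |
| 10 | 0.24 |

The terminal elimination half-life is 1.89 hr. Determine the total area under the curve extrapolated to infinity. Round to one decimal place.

Trapezoidal AUC_0→10:
  [0→1]: (0.00+5.64)/2 × 1 = 2.82
  [1→1.5]: (5.64+5.18)/2 × 0.5 = 2.705
  [1.5→2]: (5.18+4.46)/2 × 0.5 = 2.41
  [2→3]: (4.46+3.15)/2 × 1 = 3.805
  [3→3.5]: (3.15+2.62)/2 × 0.5 = 1.4425
  [3.5→4]: (2.62+2.19)/2 × 0.5 = 1.2025
  [4→10]: (2.19+0.24)/2 × 6 = 7.29
  Sum = 21.675 µg/mL·hr
k_e = ln2 / t½ = 0.693147 / 1.89 = 0.3667 hr^-1
Extrapolated tail: C_last / k_e = 0.24 / 0.3667 = 0.654
AUC_0→∞ = 21.675 + 0.654 = 22.329 µg/mL·hr

AUC = 22.3 µg/mL·hr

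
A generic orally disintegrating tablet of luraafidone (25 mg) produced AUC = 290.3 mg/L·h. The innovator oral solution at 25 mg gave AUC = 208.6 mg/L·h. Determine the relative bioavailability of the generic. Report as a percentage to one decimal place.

F_rel = (AUC_test/D_test) / (AUC_ref/D_ref)
      = (290.3/25) / (208.6/25)
      = 11.612 / 8.344 = 1.3917 = 139.17%

F_rel = 139.2%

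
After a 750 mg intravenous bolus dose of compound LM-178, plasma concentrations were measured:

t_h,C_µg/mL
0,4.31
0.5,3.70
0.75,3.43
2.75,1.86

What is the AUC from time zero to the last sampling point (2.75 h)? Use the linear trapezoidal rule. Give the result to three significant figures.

Trapezoidal AUC_0→2.75:
  [0→0.5]: (4.31+3.70)/2 × 0.5 = 2.0025
  [0.5→0.75]: (3.70+3.43)/2 × 0.25 = 0.89125
  [0.75→2.75]: (3.43+1.86)/2 × 2 = 5.29
  Sum = 8.18375 µg/mL·h

AUC = 8.18 µg/mL·h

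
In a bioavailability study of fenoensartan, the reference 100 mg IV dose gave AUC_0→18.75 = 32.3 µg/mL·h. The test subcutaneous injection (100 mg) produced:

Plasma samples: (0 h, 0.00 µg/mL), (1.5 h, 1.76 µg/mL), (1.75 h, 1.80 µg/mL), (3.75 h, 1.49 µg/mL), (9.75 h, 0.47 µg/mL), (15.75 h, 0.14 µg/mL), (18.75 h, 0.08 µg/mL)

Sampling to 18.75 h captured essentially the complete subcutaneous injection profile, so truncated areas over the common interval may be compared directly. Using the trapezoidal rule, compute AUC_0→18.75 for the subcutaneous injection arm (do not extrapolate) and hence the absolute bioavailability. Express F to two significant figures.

F = 0.41

Trapezoidal AUC_0→18.75 (subcutaneous injection):
  [0→1.5]: (0.00+1.76)/2 × 1.5 = 1.32
  [1.5→1.75]: (1.76+1.80)/2 × 0.25 = 0.445
  [1.75→3.75]: (1.80+1.49)/2 × 2 = 3.29
  [3.75→9.75]: (1.49+0.47)/2 × 6 = 5.88
  [9.75→15.75]: (0.47+0.14)/2 × 6 = 1.83
  [15.75→18.75]: (0.14+0.08)/2 × 3 = 0.33
  Sum = 13.095 µg/mL·h
F = (AUC_ev/D_ev)/(AUC_iv/D_iv) = (13.095/100)/(32.3/100) = 0.13095/0.323 = 0.4054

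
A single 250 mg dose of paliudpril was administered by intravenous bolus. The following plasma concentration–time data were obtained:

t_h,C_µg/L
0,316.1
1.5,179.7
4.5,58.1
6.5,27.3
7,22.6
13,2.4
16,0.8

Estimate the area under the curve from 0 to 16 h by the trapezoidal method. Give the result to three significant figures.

AUC = 906 µg/L·h

Trapezoidal AUC_0→16:
  [0→1.5]: (316.1+179.7)/2 × 1.5 = 371.85
  [1.5→4.5]: (179.7+58.1)/2 × 3 = 356.7
  [4.5→6.5]: (58.1+27.3)/2 × 2 = 85.4
  [6.5→7]: (27.3+22.6)/2 × 0.5 = 12.475
  [7→13]: (22.6+2.4)/2 × 6 = 75.0
  [13→16]: (2.4+0.8)/2 × 3 = 4.8
  Sum = 906.225 µg/L·h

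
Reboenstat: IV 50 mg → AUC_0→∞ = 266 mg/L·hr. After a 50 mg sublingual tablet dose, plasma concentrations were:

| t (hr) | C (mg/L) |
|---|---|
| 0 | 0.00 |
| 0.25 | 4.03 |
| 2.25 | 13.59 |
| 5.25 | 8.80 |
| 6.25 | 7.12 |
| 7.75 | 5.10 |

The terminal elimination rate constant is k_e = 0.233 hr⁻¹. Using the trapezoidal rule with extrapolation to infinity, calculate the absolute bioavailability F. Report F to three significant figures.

Trapezoidal AUC_0→7.75 (sublingual tablet):
  [0→0.25]: (0.00+4.03)/2 × 0.25 = 0.50375
  [0.25→2.25]: (4.03+13.59)/2 × 2 = 17.62
  [2.25→5.25]: (13.59+8.80)/2 × 3 = 33.585
  [5.25→6.25]: (8.80+7.12)/2 × 1 = 7.96
  [6.25→7.75]: (7.12+5.10)/2 × 1.5 = 9.165
  Sum = 68.83375 mg/L·hr
Tail: C_last/k_e = 5.10/0.233 = 21.888
AUC_0→∞ (sublingual tablet) = 68.83375 + 21.888 = 90.72175 mg/L·hr
F = (AUC_ev/D_ev)/(AUC_iv/D_iv) = (90.72175/50)/(266/50) = 1.814435/5.32 = 0.3411

F = 0.341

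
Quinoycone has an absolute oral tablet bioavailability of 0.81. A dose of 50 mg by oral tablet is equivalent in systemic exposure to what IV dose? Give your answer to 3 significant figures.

Systemic exposure from an extravascular dose = F × D_ev, so the equivalent IV dose is F × D_ev.
D_iv = F × D_ev = 0.81 × 50 = 40.5 mg

D_iv = 40.5 mg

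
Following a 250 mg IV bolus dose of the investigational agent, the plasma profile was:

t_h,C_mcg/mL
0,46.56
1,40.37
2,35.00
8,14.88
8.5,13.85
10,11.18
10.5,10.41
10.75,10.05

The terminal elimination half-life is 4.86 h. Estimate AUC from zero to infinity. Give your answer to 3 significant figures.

AUC = 335 mcg/mL·h

Trapezoidal AUC_0→10.75:
  [0→1]: (46.56+40.37)/2 × 1 = 43.465
  [1→2]: (40.37+35.00)/2 × 1 = 37.685
  [2→8]: (35.00+14.88)/2 × 6 = 149.64
  [8→8.5]: (14.88+13.85)/2 × 0.5 = 7.1825
  [8.5→10]: (13.85+11.18)/2 × 1.5 = 18.7725
  [10→10.5]: (11.18+10.41)/2 × 0.5 = 5.3975
  [10.5→10.75]: (10.41+10.05)/2 × 0.25 = 2.5575
  Sum = 264.7 mcg/mL·h
k_e = ln2 / t½ = 0.693147 / 4.86 = 0.1426 h^-1
Extrapolated tail: C_last / k_e = 10.05 / 0.1426 = 70.477
AUC_0→∞ = 264.7 + 70.477 = 335.177 mcg/mL·h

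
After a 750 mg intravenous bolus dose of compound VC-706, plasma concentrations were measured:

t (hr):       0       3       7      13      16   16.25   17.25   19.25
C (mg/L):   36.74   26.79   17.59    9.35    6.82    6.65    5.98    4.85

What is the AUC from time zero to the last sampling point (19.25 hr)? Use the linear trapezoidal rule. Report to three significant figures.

Trapezoidal AUC_0→19.25:
  [0→3]: (36.74+26.79)/2 × 3 = 95.295
  [3→7]: (26.79+17.59)/2 × 4 = 88.76
  [7→13]: (17.59+9.35)/2 × 6 = 80.82
  [13→16]: (9.35+6.82)/2 × 3 = 24.255
  [16→16.25]: (6.82+6.65)/2 × 0.25 = 1.68375
  [16.25→17.25]: (6.65+5.98)/2 × 1 = 6.315
  [17.25→19.25]: (5.98+4.85)/2 × 2 = 10.83
  Sum = 307.95875 mg/L·hr

AUC = 308 mg/L·hr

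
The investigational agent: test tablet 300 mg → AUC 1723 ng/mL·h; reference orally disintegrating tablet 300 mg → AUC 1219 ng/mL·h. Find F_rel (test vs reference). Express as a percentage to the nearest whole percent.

F_rel = (AUC_test/D_test) / (AUC_ref/D_ref)
      = (1723/300) / (1219/300)
      = 5.74333 / 4.06333 = 1.4135 = 141.35%

F_rel = 141%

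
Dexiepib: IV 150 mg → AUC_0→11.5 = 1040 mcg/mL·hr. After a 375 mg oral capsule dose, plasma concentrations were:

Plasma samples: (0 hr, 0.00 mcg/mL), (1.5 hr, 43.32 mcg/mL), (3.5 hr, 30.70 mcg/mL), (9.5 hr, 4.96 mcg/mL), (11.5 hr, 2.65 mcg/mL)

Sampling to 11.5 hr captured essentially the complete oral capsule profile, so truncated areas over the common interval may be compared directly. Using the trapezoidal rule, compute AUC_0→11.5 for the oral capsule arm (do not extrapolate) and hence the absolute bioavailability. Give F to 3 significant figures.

Trapezoidal AUC_0→11.5 (oral capsule):
  [0→1.5]: (0.00+43.32)/2 × 1.5 = 32.49
  [1.5→3.5]: (43.32+30.70)/2 × 2 = 74.02
  [3.5→9.5]: (30.70+4.96)/2 × 6 = 106.98
  [9.5→11.5]: (4.96+2.65)/2 × 2 = 7.61
  Sum = 221.1 mcg/mL·hr
F = (AUC_ev/D_ev)/(AUC_iv/D_iv) = (221.1/375)/(1040/150) = 0.5896/6.93333 = 0.0850

F = 0.0850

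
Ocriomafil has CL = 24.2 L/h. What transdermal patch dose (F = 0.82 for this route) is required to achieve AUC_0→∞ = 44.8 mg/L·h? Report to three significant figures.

Dose = 1320 mg

Dose = CL × AUC_0→∞ / F
     = 24.2 × 44.8 / 0.82 = 1322.15 mg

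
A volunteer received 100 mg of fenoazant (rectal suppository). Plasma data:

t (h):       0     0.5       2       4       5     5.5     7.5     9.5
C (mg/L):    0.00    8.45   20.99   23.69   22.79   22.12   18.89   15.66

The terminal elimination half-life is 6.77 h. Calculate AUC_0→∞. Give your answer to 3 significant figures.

Trapezoidal AUC_0→9.5:
  [0→0.5]: (0.00+8.45)/2 × 0.5 = 2.1125
  [0.5→2]: (8.45+20.99)/2 × 1.5 = 22.08
  [2→4]: (20.99+23.69)/2 × 2 = 44.68
  [4→5]: (23.69+22.79)/2 × 1 = 23.24
  [5→5.5]: (22.79+22.12)/2 × 0.5 = 11.2275
  [5.5→7.5]: (22.12+18.89)/2 × 2 = 41.01
  [7.5→9.5]: (18.89+15.66)/2 × 2 = 34.55
  Sum = 178.9 mg/L·h
k_e = ln2 / t½ = 0.693147 / 6.77 = 0.1024 h^-1
Extrapolated tail: C_last / k_e = 15.66 / 0.1024 = 152.930
AUC_0→∞ = 178.9 + 152.930 = 331.83 mg/L·h

AUC = 332 mg/L·h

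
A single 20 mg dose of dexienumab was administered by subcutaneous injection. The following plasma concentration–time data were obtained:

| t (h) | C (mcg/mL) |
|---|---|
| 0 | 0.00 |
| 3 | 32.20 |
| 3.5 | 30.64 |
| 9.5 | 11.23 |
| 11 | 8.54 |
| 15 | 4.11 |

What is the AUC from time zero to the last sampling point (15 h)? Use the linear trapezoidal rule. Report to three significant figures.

AUC = 230 mcg/mL·h

Trapezoidal AUC_0→15:
  [0→3]: (0.00+32.20)/2 × 3 = 48.3
  [3→3.5]: (32.20+30.64)/2 × 0.5 = 15.71
  [3.5→9.5]: (30.64+11.23)/2 × 6 = 125.61
  [9.5→11]: (11.23+8.54)/2 × 1.5 = 14.8275
  [11→15]: (8.54+4.11)/2 × 4 = 25.3
  Sum = 229.7475 mcg/mL·h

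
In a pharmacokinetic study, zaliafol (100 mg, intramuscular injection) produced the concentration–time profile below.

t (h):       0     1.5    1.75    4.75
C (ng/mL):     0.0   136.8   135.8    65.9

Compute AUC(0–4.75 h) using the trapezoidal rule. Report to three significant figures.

Trapezoidal AUC_0→4.75:
  [0→1.5]: (0.0+136.8)/2 × 1.5 = 102.6
  [1.5→1.75]: (136.8+135.8)/2 × 0.25 = 34.075
  [1.75→4.75]: (135.8+65.9)/2 × 3 = 302.55
  Sum = 439.225 ng/mL·h

AUC = 439 ng/mL·h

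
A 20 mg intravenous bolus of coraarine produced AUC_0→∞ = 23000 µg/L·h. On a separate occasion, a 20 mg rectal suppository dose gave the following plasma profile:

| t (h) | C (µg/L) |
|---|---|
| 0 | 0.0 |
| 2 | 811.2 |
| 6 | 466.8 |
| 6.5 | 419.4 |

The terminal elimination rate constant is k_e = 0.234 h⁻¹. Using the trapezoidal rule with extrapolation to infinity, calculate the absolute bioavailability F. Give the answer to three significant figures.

Trapezoidal AUC_0→6.5 (rectal suppository):
  [0→2]: (0.0+811.2)/2 × 2 = 811.2
  [2→6]: (811.2+466.8)/2 × 4 = 2556.0
  [6→6.5]: (466.8+419.4)/2 × 0.5 = 221.55
  Sum = 3588.75 µg/L·h
Tail: C_last/k_e = 419.4/0.234 = 1792.308
AUC_0→∞ (rectal suppository) = 3588.75 + 1792.308 = 5381.058 µg/L·h
F = (AUC_ev/D_ev)/(AUC_iv/D_iv) = (5381.058/20)/(23000/20) = 269.0529/1150 = 0.2340

F = 0.234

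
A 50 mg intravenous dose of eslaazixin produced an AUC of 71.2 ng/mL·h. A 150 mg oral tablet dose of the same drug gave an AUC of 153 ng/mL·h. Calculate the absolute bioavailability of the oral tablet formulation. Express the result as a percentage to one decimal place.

F = 71.6%

F = (AUC_ev / D_ev) / (AUC_iv / D_iv)
  = (153/150) / (71.2/50)
  = 1.02 / 1.424 = 0.7163
  = 71.63%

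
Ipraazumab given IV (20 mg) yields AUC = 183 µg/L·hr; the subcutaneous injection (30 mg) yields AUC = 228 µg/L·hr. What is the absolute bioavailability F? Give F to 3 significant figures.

F = 0.831

F = (AUC_ev / D_ev) / (AUC_iv / D_iv)
  = (228/30) / (183/20)
  = 7.6 / 9.15 = 0.8306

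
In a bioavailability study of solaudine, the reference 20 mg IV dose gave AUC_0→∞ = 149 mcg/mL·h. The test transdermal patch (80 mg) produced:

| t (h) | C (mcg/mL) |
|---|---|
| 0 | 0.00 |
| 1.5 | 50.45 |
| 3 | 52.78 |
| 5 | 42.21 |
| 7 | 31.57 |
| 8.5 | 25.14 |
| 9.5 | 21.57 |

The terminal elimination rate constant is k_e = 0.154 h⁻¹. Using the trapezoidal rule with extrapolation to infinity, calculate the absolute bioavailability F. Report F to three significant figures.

F = 0.822

Trapezoidal AUC_0→9.5 (transdermal patch):
  [0→1.5]: (0.00+50.45)/2 × 1.5 = 37.8375
  [1.5→3]: (50.45+52.78)/2 × 1.5 = 77.4225
  [3→5]: (52.78+42.21)/2 × 2 = 94.99
  [5→7]: (42.21+31.57)/2 × 2 = 73.78
  [7→8.5]: (31.57+25.14)/2 × 1.5 = 42.5325
  [8.5→9.5]: (25.14+21.57)/2 × 1 = 23.355
  Sum = 349.9175 mcg/mL·h
Tail: C_last/k_e = 21.57/0.154 = 140.065
AUC_0→∞ (transdermal patch) = 349.9175 + 140.065 = 489.9825 mcg/mL·h
F = (AUC_ev/D_ev)/(AUC_iv/D_iv) = (489.9825/80)/(149/20) = 6.12478/7.45 = 0.8221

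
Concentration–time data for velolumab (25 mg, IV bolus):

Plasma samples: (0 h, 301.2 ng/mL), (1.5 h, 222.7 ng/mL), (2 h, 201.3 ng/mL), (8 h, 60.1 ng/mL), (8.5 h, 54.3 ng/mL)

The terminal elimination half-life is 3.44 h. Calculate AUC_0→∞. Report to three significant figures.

AUC = 1580 ng/mL·h

Trapezoidal AUC_0→8.5:
  [0→1.5]: (301.2+222.7)/2 × 1.5 = 392.925
  [1.5→2]: (222.7+201.3)/2 × 0.5 = 106.0
  [2→8]: (201.3+60.1)/2 × 6 = 784.2
  [8→8.5]: (60.1+54.3)/2 × 0.5 = 28.6
  Sum = 1311.725 ng/mL·h
k_e = ln2 / t½ = 0.693147 / 3.44 = 0.2015 h^-1
Extrapolated tail: C_last / k_e = 54.3 / 0.2015 = 269.479
AUC_0→∞ = 1311.725 + 269.479 = 1581.204 ng/mL·h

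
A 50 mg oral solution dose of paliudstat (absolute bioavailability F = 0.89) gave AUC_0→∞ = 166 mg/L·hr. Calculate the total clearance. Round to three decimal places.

CL = F × Dose / AUC_0→∞
   = 0.89 × 50 / 166 = 0.268072 L/hr

CL = 0.268 L/hr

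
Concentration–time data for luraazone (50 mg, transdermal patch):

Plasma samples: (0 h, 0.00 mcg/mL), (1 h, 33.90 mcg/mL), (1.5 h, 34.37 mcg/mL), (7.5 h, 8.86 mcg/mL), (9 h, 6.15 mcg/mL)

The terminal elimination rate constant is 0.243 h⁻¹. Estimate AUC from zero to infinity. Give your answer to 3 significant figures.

AUC = 200 mcg/mL·h

Trapezoidal AUC_0→9:
  [0→1]: (0.00+33.90)/2 × 1 = 16.95
  [1→1.5]: (33.90+34.37)/2 × 0.5 = 17.0675
  [1.5→7.5]: (34.37+8.86)/2 × 6 = 129.69
  [7.5→9]: (8.86+6.15)/2 × 1.5 = 11.2575
  Sum = 174.965 mcg/mL·h
Extrapolated tail: C_last / k_e = 6.15 / 0.243 = 25.309
AUC_0→∞ = 174.965 + 25.309 = 200.274 mcg/mL·h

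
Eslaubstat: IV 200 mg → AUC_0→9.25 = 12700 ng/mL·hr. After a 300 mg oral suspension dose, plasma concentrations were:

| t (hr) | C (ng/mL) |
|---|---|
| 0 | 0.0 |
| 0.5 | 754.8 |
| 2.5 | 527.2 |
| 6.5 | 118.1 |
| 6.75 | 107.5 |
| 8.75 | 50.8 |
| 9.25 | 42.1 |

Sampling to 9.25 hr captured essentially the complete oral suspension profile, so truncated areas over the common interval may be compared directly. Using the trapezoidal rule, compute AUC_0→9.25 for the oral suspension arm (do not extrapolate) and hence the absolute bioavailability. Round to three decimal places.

Trapezoidal AUC_0→9.25 (oral suspension):
  [0→0.5]: (0.0+754.8)/2 × 0.5 = 188.7
  [0.5→2.5]: (754.8+527.2)/2 × 2 = 1282.0
  [2.5→6.5]: (527.2+118.1)/2 × 4 = 1290.6
  [6.5→6.75]: (118.1+107.5)/2 × 0.25 = 28.2
  [6.75→8.75]: (107.5+50.8)/2 × 2 = 158.3
  [8.75→9.25]: (50.8+42.1)/2 × 0.5 = 23.225
  Sum = 2971.025 ng/mL·hr
F = (AUC_ev/D_ev)/(AUC_iv/D_iv) = (2971.025/300)/(12700/200) = 9.90342/63.5 = 0.1560

F = 0.156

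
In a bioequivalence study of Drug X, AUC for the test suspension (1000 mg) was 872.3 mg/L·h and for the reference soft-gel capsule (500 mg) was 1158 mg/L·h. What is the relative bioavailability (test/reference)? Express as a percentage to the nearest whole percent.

F_rel = (AUC_test/D_test) / (AUC_ref/D_ref)
      = (872.3/1000) / (1158/500)
      = 0.8723 / 2.316 = 0.3766 = 37.66%

F_rel = 38%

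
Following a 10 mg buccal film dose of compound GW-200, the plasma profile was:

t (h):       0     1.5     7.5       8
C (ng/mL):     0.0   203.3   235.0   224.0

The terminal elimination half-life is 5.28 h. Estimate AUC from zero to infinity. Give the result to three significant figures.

Trapezoidal AUC_0→8:
  [0→1.5]: (0.0+203.3)/2 × 1.5 = 152.475
  [1.5→7.5]: (203.3+235.0)/2 × 6 = 1314.9
  [7.5→8]: (235.0+224.0)/2 × 0.5 = 114.75
  Sum = 1582.125 ng/mL·h
k_e = ln2 / t½ = 0.693147 / 5.28 = 0.1313 h^-1
Extrapolated tail: C_last / k_e = 224.0 / 0.1313 = 1706.017
AUC_0→∞ = 1582.125 + 1706.017 = 3288.142 ng/mL·h

AUC = 3290 ng/mL·h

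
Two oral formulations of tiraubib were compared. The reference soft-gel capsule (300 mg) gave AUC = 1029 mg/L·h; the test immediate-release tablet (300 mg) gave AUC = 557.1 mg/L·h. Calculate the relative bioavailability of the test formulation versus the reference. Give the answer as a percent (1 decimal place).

F_rel = (AUC_test/D_test) / (AUC_ref/D_ref)
      = (557.1/300) / (1029/300)
      = 1.857 / 3.43 = 0.5414 = 54.14%

F_rel = 54.1%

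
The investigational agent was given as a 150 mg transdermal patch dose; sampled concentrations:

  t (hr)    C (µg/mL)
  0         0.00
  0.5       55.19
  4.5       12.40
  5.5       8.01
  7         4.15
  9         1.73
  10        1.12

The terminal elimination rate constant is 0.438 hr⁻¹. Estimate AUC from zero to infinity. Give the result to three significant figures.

Trapezoidal AUC_0→10:
  [0→0.5]: (0.00+55.19)/2 × 0.5 = 13.7975
  [0.5→4.5]: (55.19+12.40)/2 × 4 = 135.18
  [4.5→5.5]: (12.40+8.01)/2 × 1 = 10.205
  [5.5→7]: (8.01+4.15)/2 × 1.5 = 9.12
  [7→9]: (4.15+1.73)/2 × 2 = 5.88
  [9→10]: (1.73+1.12)/2 × 1 = 1.425
  Sum = 175.6075 µg/mL·hr
Extrapolated tail: C_last / k_e = 1.12 / 0.438 = 2.557
AUC_0→∞ = 175.6075 + 2.557 = 178.1645 µg/mL·hr

AUC = 178 µg/mL·hr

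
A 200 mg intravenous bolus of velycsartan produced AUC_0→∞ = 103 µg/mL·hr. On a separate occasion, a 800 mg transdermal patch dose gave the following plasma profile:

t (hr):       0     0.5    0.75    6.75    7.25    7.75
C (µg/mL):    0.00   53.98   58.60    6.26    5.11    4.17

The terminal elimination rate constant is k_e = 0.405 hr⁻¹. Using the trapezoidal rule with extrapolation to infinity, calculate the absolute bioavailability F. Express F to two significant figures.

F = 0.58

Trapezoidal AUC_0→7.75 (transdermal patch):
  [0→0.5]: (0.00+53.98)/2 × 0.5 = 13.495
  [0.5→0.75]: (53.98+58.60)/2 × 0.25 = 14.0725
  [0.75→6.75]: (58.60+6.26)/2 × 6 = 194.58
  [6.75→7.25]: (6.26+5.11)/2 × 0.5 = 2.8425
  [7.25→7.75]: (5.11+4.17)/2 × 0.5 = 2.32
  Sum = 227.31 µg/mL·hr
Tail: C_last/k_e = 4.17/0.405 = 10.296
AUC_0→∞ (transdermal patch) = 227.31 + 10.296 = 237.606 µg/mL·hr
F = (AUC_ev/D_ev)/(AUC_iv/D_iv) = (237.606/800)/(103/200) = 0.2970075/0.515 = 0.5767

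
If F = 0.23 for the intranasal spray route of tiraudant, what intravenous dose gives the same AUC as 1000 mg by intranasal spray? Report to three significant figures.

Systemic exposure from an extravascular dose = F × D_ev, so the equivalent IV dose is F × D_ev.
D_iv = F × D_ev = 0.23 × 1000 = 230 mg

D_iv = 230 mg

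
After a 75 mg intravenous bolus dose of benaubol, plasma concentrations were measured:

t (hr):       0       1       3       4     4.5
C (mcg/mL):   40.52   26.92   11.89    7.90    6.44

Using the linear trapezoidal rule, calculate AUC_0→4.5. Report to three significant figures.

Trapezoidal AUC_0→4.5:
  [0→1]: (40.52+26.92)/2 × 1 = 33.72
  [1→3]: (26.92+11.89)/2 × 2 = 38.81
  [3→4]: (11.89+7.90)/2 × 1 = 9.895
  [4→4.5]: (7.90+6.44)/2 × 0.5 = 3.585
  Sum = 86.01 mcg/mL·hr

AUC = 86.0 mcg/mL·hr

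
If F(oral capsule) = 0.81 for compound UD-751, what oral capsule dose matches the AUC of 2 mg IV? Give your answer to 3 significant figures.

D_oral = 2.47 mg

For equal systemic exposure: F × D_ev = D_iv
D_ev = D_iv / F = 2 / 0.81 = 2.46914 mg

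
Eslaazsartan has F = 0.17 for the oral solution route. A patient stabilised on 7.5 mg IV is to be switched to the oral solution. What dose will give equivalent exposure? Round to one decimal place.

D_oral = 44.1 mg

For equal systemic exposure: F × D_ev = D_iv
D_ev = D_iv / F = 7.5 / 0.17 = 44.1176 mg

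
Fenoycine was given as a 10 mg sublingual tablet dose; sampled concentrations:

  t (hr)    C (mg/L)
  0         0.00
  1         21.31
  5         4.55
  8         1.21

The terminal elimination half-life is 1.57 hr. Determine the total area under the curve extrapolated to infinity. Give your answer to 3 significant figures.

Trapezoidal AUC_0→8:
  [0→1]: (0.00+21.31)/2 × 1 = 10.655
  [1→5]: (21.31+4.55)/2 × 4 = 51.72
  [5→8]: (4.55+1.21)/2 × 3 = 8.64
  Sum = 71.015 mg/L·hr
k_e = ln2 / t½ = 0.693147 / 1.57 = 0.4415 hr^-1
Extrapolated tail: C_last / k_e = 1.21 / 0.4415 = 2.741
AUC_0→∞ = 71.015 + 2.741 = 73.756 mg/L·hr

AUC = 73.8 mg/L·hr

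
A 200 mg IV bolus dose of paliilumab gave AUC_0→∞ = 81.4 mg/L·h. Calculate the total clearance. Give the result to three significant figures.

CL = Dose_iv / AUC_0→∞
   = 200 / 81.4 = 2.457 L/h

CL = 2.46 L/h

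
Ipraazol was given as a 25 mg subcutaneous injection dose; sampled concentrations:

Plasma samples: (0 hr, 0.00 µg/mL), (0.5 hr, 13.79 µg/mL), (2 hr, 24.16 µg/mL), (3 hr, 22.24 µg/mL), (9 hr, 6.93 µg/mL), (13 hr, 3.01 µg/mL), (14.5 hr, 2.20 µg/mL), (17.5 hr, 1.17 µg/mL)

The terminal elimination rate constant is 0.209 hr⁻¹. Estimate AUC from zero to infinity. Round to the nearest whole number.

AUC = 177 µg/mL·hr

Trapezoidal AUC_0→17.5:
  [0→0.5]: (0.00+13.79)/2 × 0.5 = 3.4475
  [0.5→2]: (13.79+24.16)/2 × 1.5 = 28.4625
  [2→3]: (24.16+22.24)/2 × 1 = 23.2
  [3→9]: (22.24+6.93)/2 × 6 = 87.51
  [9→13]: (6.93+3.01)/2 × 4 = 19.88
  [13→14.5]: (3.01+2.20)/2 × 1.5 = 3.9075
  [14.5→17.5]: (2.20+1.17)/2 × 3 = 5.055
  Sum = 171.4625 µg/mL·hr
Extrapolated tail: C_last / k_e = 1.17 / 0.209 = 5.598
AUC_0→∞ = 171.4625 + 5.598 = 177.0605 µg/mL·hr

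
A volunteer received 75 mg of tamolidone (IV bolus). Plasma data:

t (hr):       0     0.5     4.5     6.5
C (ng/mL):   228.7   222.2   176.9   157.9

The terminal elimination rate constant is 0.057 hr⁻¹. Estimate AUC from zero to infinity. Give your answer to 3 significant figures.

AUC = 4020 ng/mL·hr

Trapezoidal AUC_0→6.5:
  [0→0.5]: (228.7+222.2)/2 × 0.5 = 112.725
  [0.5→4.5]: (222.2+176.9)/2 × 4 = 798.2
  [4.5→6.5]: (176.9+157.9)/2 × 2 = 334.8
  Sum = 1245.725 ng/mL·hr
Extrapolated tail: C_last / k_e = 157.9 / 0.057 = 2770.175
AUC_0→∞ = 1245.725 + 2770.175 = 4015.9 ng/mL·hr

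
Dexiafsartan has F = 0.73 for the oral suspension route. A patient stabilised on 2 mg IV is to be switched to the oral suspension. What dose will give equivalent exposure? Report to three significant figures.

For equal systemic exposure: F × D_ev = D_iv
D_ev = D_iv / F = 2 / 0.73 = 2.73973 mg

D_oral = 2.74 mg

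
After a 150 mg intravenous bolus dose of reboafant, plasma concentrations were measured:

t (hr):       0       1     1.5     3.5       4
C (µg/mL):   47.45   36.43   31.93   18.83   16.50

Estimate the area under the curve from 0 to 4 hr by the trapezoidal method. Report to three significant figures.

Trapezoidal AUC_0→4:
  [0→1]: (47.45+36.43)/2 × 1 = 41.94
  [1→1.5]: (36.43+31.93)/2 × 0.5 = 17.09
  [1.5→3.5]: (31.93+18.83)/2 × 2 = 50.76
  [3.5→4]: (18.83+16.50)/2 × 0.5 = 8.8325
  Sum = 118.6225 µg/mL·hr

AUC = 119 µg/mL·hr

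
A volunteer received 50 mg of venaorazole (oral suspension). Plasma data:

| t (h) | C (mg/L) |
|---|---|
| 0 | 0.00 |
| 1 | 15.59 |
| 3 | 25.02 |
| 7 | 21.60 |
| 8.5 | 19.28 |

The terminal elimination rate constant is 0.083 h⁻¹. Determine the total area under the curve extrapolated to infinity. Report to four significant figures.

Trapezoidal AUC_0→8.5:
  [0→1]: (0.00+15.59)/2 × 1 = 7.795
  [1→3]: (15.59+25.02)/2 × 2 = 40.61
  [3→7]: (25.02+21.60)/2 × 4 = 93.24
  [7→8.5]: (21.60+19.28)/2 × 1.5 = 30.66
  Sum = 172.305 mg/L·h
Extrapolated tail: C_last / k_e = 19.28 / 0.083 = 232.289
AUC_0→∞ = 172.305 + 232.289 = 404.594 mg/L·h

AUC = 404.6 mg/L·h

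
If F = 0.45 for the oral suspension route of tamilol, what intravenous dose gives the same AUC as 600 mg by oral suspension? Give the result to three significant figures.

D_iv = 270 mg

Systemic exposure from an extravascular dose = F × D_ev, so the equivalent IV dose is F × D_ev.
D_iv = F × D_ev = 0.45 × 600 = 270 mg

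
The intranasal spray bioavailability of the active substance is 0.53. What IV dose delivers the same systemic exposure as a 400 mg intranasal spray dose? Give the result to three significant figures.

Systemic exposure from an extravascular dose = F × D_ev, so the equivalent IV dose is F × D_ev.
D_iv = F × D_ev = 0.53 × 400 = 212 mg

D_iv = 212 mg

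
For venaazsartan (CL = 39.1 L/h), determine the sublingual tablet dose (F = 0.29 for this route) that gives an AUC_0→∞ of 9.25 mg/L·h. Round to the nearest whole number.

Dose = 1247 mg

Dose = CL × AUC_0→∞ / F
     = 39.1 × 9.25 / 0.29 = 1247.16 mg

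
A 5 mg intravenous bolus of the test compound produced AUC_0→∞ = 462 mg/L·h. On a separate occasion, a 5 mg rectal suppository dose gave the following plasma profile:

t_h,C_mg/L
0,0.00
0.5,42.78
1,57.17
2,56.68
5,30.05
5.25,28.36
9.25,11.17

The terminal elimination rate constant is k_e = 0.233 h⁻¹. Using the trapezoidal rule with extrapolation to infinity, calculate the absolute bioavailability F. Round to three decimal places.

F = 0.773

Trapezoidal AUC_0→9.25 (rectal suppository):
  [0→0.5]: (0.00+42.78)/2 × 0.5 = 10.695
  [0.5→1]: (42.78+57.17)/2 × 0.5 = 24.9875
  [1→2]: (57.17+56.68)/2 × 1 = 56.925
  [2→5]: (56.68+30.05)/2 × 3 = 130.095
  [5→5.25]: (30.05+28.36)/2 × 0.25 = 7.30125
  [5.25→9.25]: (28.36+11.17)/2 × 4 = 79.06
  Sum = 309.06375 mg/L·h
Tail: C_last/k_e = 11.17/0.233 = 47.940
AUC_0→∞ (rectal suppository) = 309.06375 + 47.940 = 357.00375 mg/L·h
F = (AUC_ev/D_ev)/(AUC_iv/D_iv) = (357.00375/5)/(462/5) = 71.40075/92.4 = 0.7727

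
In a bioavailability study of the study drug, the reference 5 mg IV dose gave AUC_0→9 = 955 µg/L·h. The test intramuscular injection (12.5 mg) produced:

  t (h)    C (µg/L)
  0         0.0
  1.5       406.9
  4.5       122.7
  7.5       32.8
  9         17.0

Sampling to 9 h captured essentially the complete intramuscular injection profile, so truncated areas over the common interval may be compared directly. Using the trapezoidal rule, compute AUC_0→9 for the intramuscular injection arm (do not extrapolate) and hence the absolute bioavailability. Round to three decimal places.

Trapezoidal AUC_0→9 (intramuscular injection):
  [0→1.5]: (0.0+406.9)/2 × 1.5 = 305.175
  [1.5→4.5]: (406.9+122.7)/2 × 3 = 794.4
  [4.5→7.5]: (122.7+32.8)/2 × 3 = 233.25
  [7.5→9]: (32.8+17.0)/2 × 1.5 = 37.35
  Sum = 1370.175 µg/L·h
F = (AUC_ev/D_ev)/(AUC_iv/D_iv) = (1370.175/12.5)/(955/5) = 109.614/191 = 0.5739

F = 0.574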